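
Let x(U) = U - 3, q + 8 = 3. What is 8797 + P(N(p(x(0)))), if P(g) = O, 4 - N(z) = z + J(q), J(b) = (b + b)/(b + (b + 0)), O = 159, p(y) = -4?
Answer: 8956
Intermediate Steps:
q = -5 (q = -8 + 3 = -5)
x(U) = -3 + U
J(b) = 1 (J(b) = (2*b)/(b + b) = (2*b)/((2*b)) = (2*b)*(1/(2*b)) = 1)
N(z) = 3 - z (N(z) = 4 - (z + 1) = 4 - (1 + z) = 4 + (-1 - z) = 3 - z)
P(g) = 159
8797 + P(N(p(x(0)))) = 8797 + 159 = 8956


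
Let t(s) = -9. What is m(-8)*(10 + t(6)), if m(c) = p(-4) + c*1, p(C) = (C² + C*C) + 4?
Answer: 28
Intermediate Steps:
p(C) = 4 + 2*C² (p(C) = (C² + C²) + 4 = 2*C² + 4 = 4 + 2*C²)
m(c) = 36 + c (m(c) = (4 + 2*(-4)²) + c*1 = (4 + 2*16) + c = (4 + 32) + c = 36 + c)
m(-8)*(10 + t(6)) = (36 - 8)*(10 - 9) = 28*1 = 28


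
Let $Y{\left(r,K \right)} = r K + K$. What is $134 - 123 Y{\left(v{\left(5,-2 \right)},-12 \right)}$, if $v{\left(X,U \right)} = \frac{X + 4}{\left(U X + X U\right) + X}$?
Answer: $\frac{3622}{5} \approx 724.4$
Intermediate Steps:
$v{\left(X,U \right)} = \frac{4 + X}{X + 2 U X}$ ($v{\left(X,U \right)} = \frac{4 + X}{\left(U X + U X\right) + X} = \frac{4 + X}{2 U X + X} = \frac{4 + X}{X + 2 U X}$)
$Y{\left(r,K \right)} = K + K r$ ($Y{\left(r,K \right)} = K r + K = K + K r$)
$134 - 123 Y{\left(v{\left(5,-2 \right)},-12 \right)} = 134 - 123 \left(- 12 \left(1 + \frac{4 + 5}{5 \left(1 + 2 \left(-2\right)\right)}\right)\right) = 134 - 123 \left(- 12 \left(1 + \frac{1}{5} \frac{1}{1 - 4} \cdot 9\right)\right) = 134 - 123 \left(- 12 \left(1 + \frac{1}{5} \frac{1}{-3} \cdot 9\right)\right) = 134 - 123 \left(- 12 \left(1 + \frac{1}{5} \left(- \frac{1}{3}\right) 9\right)\right) = 134 - 123 \left(- 12 \left(1 - \frac{3}{5}\right)\right) = 134 - 123 \left(\left(-12\right) \frac{2}{5}\right) = 134 - - \frac{2952}{5} = 134 + \frac{2952}{5} = \frac{3622}{5}$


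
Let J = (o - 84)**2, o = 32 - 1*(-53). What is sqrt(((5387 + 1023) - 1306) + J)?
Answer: sqrt(5105) ≈ 71.449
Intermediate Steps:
o = 85 (o = 32 + 53 = 85)
J = 1 (J = (85 - 84)**2 = 1**2 = 1)
sqrt(((5387 + 1023) - 1306) + J) = sqrt(((5387 + 1023) - 1306) + 1) = sqrt((6410 - 1306) + 1) = sqrt(5104 + 1) = sqrt(5105)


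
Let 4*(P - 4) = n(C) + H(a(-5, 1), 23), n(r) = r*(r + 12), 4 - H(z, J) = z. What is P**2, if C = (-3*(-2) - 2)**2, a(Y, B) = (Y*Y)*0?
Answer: 13689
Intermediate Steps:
a(Y, B) = 0 (a(Y, B) = Y**2*0 = 0)
H(z, J) = 4 - z
C = 16 (C = (6 - 2)**2 = 4**2 = 16)
n(r) = r*(12 + r)
P = 117 (P = 4 + (16*(12 + 16) + (4 - 1*0))/4 = 4 + (16*28 + (4 + 0))/4 = 4 + (448 + 4)/4 = 4 + (1/4)*452 = 4 + 113 = 117)
P**2 = 117**2 = 13689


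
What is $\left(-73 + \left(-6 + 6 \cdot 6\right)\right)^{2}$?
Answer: $1849$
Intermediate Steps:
$\left(-73 + \left(-6 + 6 \cdot 6\right)\right)^{2} = \left(-73 + \left(-6 + 36\right)\right)^{2} = \left(-73 + 30\right)^{2} = \left(-43\right)^{2} = 1849$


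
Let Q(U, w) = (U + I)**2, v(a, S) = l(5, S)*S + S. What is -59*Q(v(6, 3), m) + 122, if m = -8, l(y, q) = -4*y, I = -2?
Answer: -205257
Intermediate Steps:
v(a, S) = -19*S (v(a, S) = (-4*5)*S + S = -20*S + S = -19*S)
Q(U, w) = (-2 + U)**2 (Q(U, w) = (U - 2)**2 = (-2 + U)**2)
-59*Q(v(6, 3), m) + 122 = -59*(-2 - 19*3)**2 + 122 = -59*(-2 - 57)**2 + 122 = -59*(-59)**2 + 122 = -59*3481 + 122 = -205379 + 122 = -205257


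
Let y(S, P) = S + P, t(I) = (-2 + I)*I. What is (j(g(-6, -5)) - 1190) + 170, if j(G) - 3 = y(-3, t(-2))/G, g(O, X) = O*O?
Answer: -36607/36 ≈ -1016.9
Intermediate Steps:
t(I) = I*(-2 + I)
y(S, P) = P + S
g(O, X) = O**2
j(G) = 3 + 5/G (j(G) = 3 + (-2*(-2 - 2) - 3)/G = 3 + (-2*(-4) - 3)/G = 3 + (8 - 3)/G = 3 + 5/G)
(j(g(-6, -5)) - 1190) + 170 = ((3 + 5/((-6)**2)) - 1190) + 170 = ((3 + 5/36) - 1190) + 170 = (113/36 - 1190) + 170 = -42727/36 + 170 = -36607/36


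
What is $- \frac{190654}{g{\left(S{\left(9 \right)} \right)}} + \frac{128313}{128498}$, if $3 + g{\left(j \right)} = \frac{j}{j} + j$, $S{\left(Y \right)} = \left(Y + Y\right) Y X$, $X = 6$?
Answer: $- \frac{12187097041}{62321530} \approx -195.55$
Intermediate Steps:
$S{\left(Y \right)} = 12 Y^{2}$ ($S{\left(Y \right)} = \left(Y + Y\right) Y 6 = 2 Y Y 6 = 2 Y^{2} \cdot 6 = 12 Y^{2}$)
$g{\left(j \right)} = -2 + j$ ($g{\left(j \right)} = -3 + \left(\frac{j}{j} + j\right) = -3 + \left(1 + j\right) = -2 + j$)
$- \frac{190654}{g{\left(S{\left(9 \right)} \right)}} + \frac{128313}{128498} = - \frac{190654}{-2 + 12 \cdot 9^{2}} + \frac{128313}{128498} = - \frac{190654}{-2 + 12 \cdot 81} + 128313 \cdot \frac{1}{128498} = - \frac{190654}{-2 + 972} + \frac{128313}{128498} = - \frac{190654}{970} + \frac{128313}{128498} = \left(-190654\right) \frac{1}{970} + \frac{128313}{128498} = - \frac{95327}{485} + \frac{128313}{128498} = - \frac{12187097041}{62321530}$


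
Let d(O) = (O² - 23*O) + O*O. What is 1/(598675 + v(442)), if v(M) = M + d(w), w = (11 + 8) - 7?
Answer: 1/599129 ≈ 1.6691e-6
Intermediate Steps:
w = 12 (w = 19 - 7 = 12)
d(O) = -23*O + 2*O² (d(O) = (O² - 23*O) + O² = -23*O + 2*O²)
v(M) = 12 + M (v(M) = M + 12*(-23 + 2*12) = M + 12*(-23 + 24) = M + 12*1 = M + 12 = 12 + M)
1/(598675 + v(442)) = 1/(598675 + (12 + 442)) = 1/(598675 + 454) = 1/599129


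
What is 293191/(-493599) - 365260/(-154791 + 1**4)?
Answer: 329046185/186351681 ≈ 1.7657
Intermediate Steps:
293191/(-493599) - 365260/(-154791 + 1**4) = 293191*(-1/493599) - 365260/(-154791 + 1) = -7151/12039 - 365260/(-154790) = -7151/12039 - 365260*(-1/154790) = -7151/12039 + 36526/15479 = 329046185/186351681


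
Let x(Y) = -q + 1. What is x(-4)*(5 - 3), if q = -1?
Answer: 4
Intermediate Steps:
x(Y) = 2 (x(Y) = -1*(-1) + 1 = 1 + 1 = 2)
x(-4)*(5 - 3) = 2*(5 - 3) = 2*2 = 4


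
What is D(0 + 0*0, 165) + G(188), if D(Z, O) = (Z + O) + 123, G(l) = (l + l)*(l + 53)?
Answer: 90904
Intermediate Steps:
G(l) = 2*l*(53 + l) (G(l) = (2*l)*(53 + l) = 2*l*(53 + l))
D(Z, O) = 123 + O + Z (D(Z, O) = (O + Z) + 123 = 123 + O + Z)
D(0 + 0*0, 165) + G(188) = (123 + 165 + (0 + 0*0)) + 2*188*(53 + 188) = (123 + 165 + (0 + 0)) + 2*188*241 = (123 + 165 + 0) + 90616 = 288 + 90616 = 90904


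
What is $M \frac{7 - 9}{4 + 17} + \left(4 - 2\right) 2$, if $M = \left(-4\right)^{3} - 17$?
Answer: $\frac{82}{7} \approx 11.714$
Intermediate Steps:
$M = -81$ ($M = -64 - 17 = -81$)
$M \frac{7 - 9}{4 + 17} + \left(4 - 2\right) 2 = - 81 \frac{7 - 9}{4 + 17} + \left(4 - 2\right) 2 = - 81 \left(- \frac{2}{21}\right) + 2 \cdot 2 = - 81 \left(\left(-2\right) \frac{1}{21}\right) + 4 = \left(-81\right) \left(- \frac{2}{21}\right) + 4 = \frac{54}{7} + 4 = \frac{82}{7}$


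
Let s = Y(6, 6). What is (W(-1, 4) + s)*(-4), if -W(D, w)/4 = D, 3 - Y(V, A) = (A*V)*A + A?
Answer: 860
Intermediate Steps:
Y(V, A) = 3 - A - V*A**2 (Y(V, A) = 3 - ((A*V)*A + A) = 3 - (V*A**2 + A) = 3 - (A + V*A**2) = 3 + (-A - V*A**2) = 3 - A - V*A**2)
s = -219 (s = 3 - 1*6 - 1*6*6**2 = 3 - 6 - 1*6*36 = 3 - 6 - 216 = -219)
W(D, w) = -4*D
(W(-1, 4) + s)*(-4) = (-4*(-1) - 219)*(-4) = (4 - 219)*(-4) = -215*(-4) = 860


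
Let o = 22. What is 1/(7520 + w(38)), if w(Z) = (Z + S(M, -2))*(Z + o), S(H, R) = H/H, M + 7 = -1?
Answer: 1/9860 ≈ 0.00010142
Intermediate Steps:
M = -8 (M = -7 - 1 = -8)
S(H, R) = 1
w(Z) = (1 + Z)*(22 + Z) (w(Z) = (Z + 1)*(Z + 22) = (1 + Z)*(22 + Z))
1/(7520 + w(38)) = 1/(7520 + (22 + 38² + 23*38)) = 1/(7520 + (22 + 1444 + 874)) = 1/(7520 + 2340) = 1/9860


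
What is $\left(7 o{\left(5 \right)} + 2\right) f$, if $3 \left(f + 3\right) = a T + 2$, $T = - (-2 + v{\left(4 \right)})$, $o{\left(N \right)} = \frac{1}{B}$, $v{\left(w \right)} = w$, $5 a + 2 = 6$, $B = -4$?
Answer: $- \frac{43}{60} \approx -0.71667$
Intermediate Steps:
$a = \frac{4}{5}$ ($a = - \frac{2}{5} + \frac{1}{5} \cdot 6 = - \frac{2}{5} + \frac{6}{5} = \frac{4}{5} \approx 0.8$)
$o{\left(N \right)} = - \frac{1}{4}$ ($o{\left(N \right)} = \frac{1}{-4} = - \frac{1}{4}$)
$T = -2$ ($T = - (-2 + 4) = \left(-1\right) 2 = -2$)
$f = - \frac{43}{15}$ ($f = -3 + \frac{\frac{4}{5} \left(-2\right) + 2}{3} = -3 + \frac{- \frac{8}{5} + 2}{3} = -3 + \frac{1}{3} \cdot \frac{2}{5} = -3 + \frac{2}{15} = - \frac{43}{15} \approx -2.8667$)
$\left(7 o{\left(5 \right)} + 2\right) f = \left(7 \left(- \frac{1}{4}\right) + 2\right) \left(- \frac{43}{15}\right) = \left(- \frac{7}{4} + 2\right) \left(- \frac{43}{15}\right) = \frac{1}{4} \left(- \frac{43}{15}\right) = - \frac{43}{60}$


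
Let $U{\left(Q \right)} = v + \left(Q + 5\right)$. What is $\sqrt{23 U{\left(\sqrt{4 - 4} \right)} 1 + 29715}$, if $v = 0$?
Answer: $\sqrt{29830} \approx 172.71$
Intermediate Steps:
$U{\left(Q \right)} = 5 + Q$ ($U{\left(Q \right)} = 0 + \left(Q + 5\right) = 0 + \left(5 + Q\right) = 5 + Q$)
$\sqrt{23 U{\left(\sqrt{4 - 4} \right)} 1 + 29715} = \sqrt{23 \left(5 + \sqrt{4 - 4}\right) 1 + 29715} = \sqrt{23 \left(5 + \sqrt{0}\right) 1 + 29715} = \sqrt{23 \left(5 + 0\right) 1 + 29715} = \sqrt{23 \cdot 5 \cdot 1 + 29715} = \sqrt{115 \cdot 1 + 29715} = \sqrt{115 + 29715} = \sqrt{29830}$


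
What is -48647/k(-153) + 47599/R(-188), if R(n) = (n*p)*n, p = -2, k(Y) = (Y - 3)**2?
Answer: -287320525/107516448 ≈ -2.6723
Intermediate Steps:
k(Y) = (-3 + Y)**2
R(n) = -2*n**2 (R(n) = (n*(-2))*n = (-2*n)*n = -2*n**2)
-48647/k(-153) + 47599/R(-188) = -48647/(-3 - 153)**2 + 47599/((-2*(-188)**2)) = -48647/((-156)**2) + 47599/((-2*35344)) = -48647/24336 + 47599/(-70688) = -48647*1/24336 + 47599*(-1/70688) = -48647/24336 - 47599/70688 = -287320525/107516448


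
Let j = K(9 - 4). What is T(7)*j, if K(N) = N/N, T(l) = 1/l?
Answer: 1/7 ≈ 0.14286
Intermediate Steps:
K(N) = 1
j = 1
T(7)*j = 1/7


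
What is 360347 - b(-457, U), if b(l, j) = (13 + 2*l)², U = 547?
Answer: -451454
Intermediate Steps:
360347 - b(-457, U) = 360347 - (13 + 2*(-457))² = 360347 - (13 - 914)² = 360347 - 1*(-901)² = 360347 - 1*811801 = 360347 - 811801 = -451454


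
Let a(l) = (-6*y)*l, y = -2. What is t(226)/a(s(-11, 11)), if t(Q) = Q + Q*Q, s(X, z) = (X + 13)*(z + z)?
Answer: 25651/264 ≈ 97.163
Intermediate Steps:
s(X, z) = 2*z*(13 + X) (s(X, z) = (13 + X)*(2*z) = 2*z*(13 + X))
a(l) = 12*l (a(l) = (-6*(-2))*l = 12*l)
t(Q) = Q + Q²
t(226)/a(s(-11, 11)) = (226*(1 + 226))/((12*(2*11*(13 - 11)))) = (226*227)/((12*(2*11*2))) = 51302/((12*44)) = 51302/528 = 51302*(1/528) = 25651/264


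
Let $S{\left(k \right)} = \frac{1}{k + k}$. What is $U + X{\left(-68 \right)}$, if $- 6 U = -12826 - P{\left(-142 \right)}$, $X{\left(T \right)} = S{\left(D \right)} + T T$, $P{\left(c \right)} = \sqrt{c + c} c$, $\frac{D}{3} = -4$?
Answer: $\frac{54093}{8} - \frac{142 i \sqrt{71}}{3} \approx 6761.6 - 398.84 i$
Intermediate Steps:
$D = -12$ ($D = 3 \left(-4\right) = -12$)
$S{\left(k \right)} = \frac{1}{2 k}$
$P{\left(c \right)} = \sqrt{2} c^{\frac{3}{2}}$ ($P{\left(c \right)} = \sqrt{2 c} c = \sqrt{2} \sqrt{c} c = \sqrt{2} c^{\frac{3}{2}}$)
$X{\left(T \right)} = - \frac{1}{24} + T^{2}$ ($X{\left(T \right)} = \frac{1}{2 \left(-12\right)} + T T = \frac{1}{2} \left(- \frac{1}{12}\right) + T^{2} = - \frac{1}{24} + T^{2}$)
$U = \frac{6413}{3} - \frac{142 i \sqrt{71}}{3}$ ($U = - \frac{-12826 - \sqrt{2} \left(-142\right)^{\frac{3}{2}}}{6} = - \frac{-12826 - \sqrt{2} \left(- 142 i \sqrt{142}\right)}{6} = - \frac{-12826 - - 284 i \sqrt{71}}{6} = - \frac{-12826 + 284 i \sqrt{71}}{6} = \frac{6413}{3} - \frac{142 i \sqrt{71}}{3} \approx 2137.7 - 398.84 i$)
$U + X{\left(-68 \right)} = \left(\frac{6413}{3} - \frac{142 i \sqrt{71}}{3}\right) - \left(\frac{1}{24} - \left(-68\right)^{2}\right) = \left(\frac{6413}{3} - \frac{142 i \sqrt{71}}{3}\right) + \left(- \frac{1}{24} + 4624\right) = \left(\frac{6413}{3} - \frac{142 i \sqrt{71}}{3}\right) + \frac{110975}{24} = \frac{54093}{8} - \frac{142 i \sqrt{71}}{3}$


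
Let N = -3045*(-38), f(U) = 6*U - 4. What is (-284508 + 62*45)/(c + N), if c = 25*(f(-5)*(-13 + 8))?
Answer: -140859/59980 ≈ -2.3484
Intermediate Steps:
f(U) = -4 + 6*U
N = 115710
c = 4250 (c = 25*((-4 + 6*(-5))*(-13 + 8)) = 25*((-4 - 30)*(-5)) = 25*(-34*(-5)) = 25*170 = 4250)
(-284508 + 62*45)/(c + N) = (-284508 + 62*45)/(4250 + 115710) = (-284508 + 2790)/119960 = -281718*1/119960 = -140859/59980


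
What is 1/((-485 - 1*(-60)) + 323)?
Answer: -1/102 ≈ -0.0098039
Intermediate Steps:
1/((-485 - 1*(-60)) + 323) = 1/((-485 + 60) + 323) = 1/(-425 + 323) = 1/(-102) = -1/102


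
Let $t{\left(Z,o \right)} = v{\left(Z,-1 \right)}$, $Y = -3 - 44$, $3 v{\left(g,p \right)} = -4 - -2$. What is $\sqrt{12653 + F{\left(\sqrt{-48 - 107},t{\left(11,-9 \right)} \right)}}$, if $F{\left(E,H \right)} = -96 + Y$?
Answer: $3 \sqrt{1390} \approx 111.85$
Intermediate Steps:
$v{\left(g,p \right)} = - \frac{2}{3}$ ($v{\left(g,p \right)} = \frac{-4 - -2}{3} = \frac{-4 + 2}{3} = \frac{1}{3} \left(-2\right) = - \frac{2}{3}$)
$Y = -47$ ($Y = -3 - 44 = -47$)
$t{\left(Z,o \right)} = - \frac{2}{3}$
$F{\left(E,H \right)} = -143$ ($F{\left(E,H \right)} = -96 - 47 = -143$)
$\sqrt{12653 + F{\left(\sqrt{-48 - 107},t{\left(11,-9 \right)} \right)}} = \sqrt{12653 - 143} = \sqrt{12510} = 3 \sqrt{1390}$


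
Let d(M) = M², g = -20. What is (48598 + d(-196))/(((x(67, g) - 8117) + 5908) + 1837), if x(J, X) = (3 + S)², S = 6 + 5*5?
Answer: 43507/392 ≈ 110.99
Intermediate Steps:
S = 31 (S = 6 + 25 = 31)
x(J, X) = 1156 (x(J, X) = (3 + 31)² = 34² = 1156)
(48598 + d(-196))/(((x(67, g) - 8117) + 5908) + 1837) = (48598 + (-196)²)/(((1156 - 8117) + 5908) + 1837) = (48598 + 38416)/((-6961 + 5908) + 1837) = 87014/(-1053 + 1837) = 87014/784 = 87014*(1/784) = 43507/392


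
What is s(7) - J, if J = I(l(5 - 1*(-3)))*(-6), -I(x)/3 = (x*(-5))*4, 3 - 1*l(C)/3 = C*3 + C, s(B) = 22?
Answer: -31298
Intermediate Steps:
l(C) = 9 - 12*C (l(C) = 9 - 3*(C*3 + C) = 9 - 3*(3*C + C) = 9 - 12*C)
I(x) = 60*x (I(x) = -3*x*(-5)*4 = -3*(-5*x)*4 = -(-60)*x = 60*x)
J = 31320 (J = (60*(9 - 12*(5 - 1*(-3))))*(-6) = (60*(9 - 12*(5 + 3)))*(-6) = (60*(9 - 12*8))*(-6) = (60*(9 - 96))*(-6) = (60*(-87))*(-6) = -5220*(-6) = 31320)
s(7) - J = 22 - 1*31320 = 22 - 31320 = -31298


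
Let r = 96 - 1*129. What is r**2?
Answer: 1089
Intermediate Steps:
r = -33 (r = 96 - 129 = -33)
r**2 = (-33)**2 = 1089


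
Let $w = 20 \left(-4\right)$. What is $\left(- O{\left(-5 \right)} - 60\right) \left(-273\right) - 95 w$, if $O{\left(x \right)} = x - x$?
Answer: $23980$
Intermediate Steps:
$w = -80$
$O{\left(x \right)} = 0$
$\left(- O{\left(-5 \right)} - 60\right) \left(-273\right) - 95 w = \left(\left(-1\right) 0 - 60\right) \left(-273\right) - 95 \left(-80\right) = \left(0 - 60\right) \left(-273\right) - -7600 = \left(-60\right) \left(-273\right) + 7600 = 16380 + 7600 = 23980$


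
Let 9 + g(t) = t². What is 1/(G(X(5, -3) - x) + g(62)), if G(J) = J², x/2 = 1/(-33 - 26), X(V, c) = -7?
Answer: 3481/13518556 ≈ 0.00025750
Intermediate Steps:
x = -2/59 (x = 2/(-33 - 26) = 2/(-59) = 2*(-1/59) = -2/59 ≈ -0.033898)
g(t) = -9 + t²
1/(G(X(5, -3) - x) + g(62)) = 1/((-7 - 1*(-2/59))² + (-9 + 62²)) = 1/((-7 + 2/59)² + (-9 + 3844)) = 1/((-411/59)² + 3835) = 1/(168921/3481 + 3835) = 1/(13518556/3481) = 3481/13518556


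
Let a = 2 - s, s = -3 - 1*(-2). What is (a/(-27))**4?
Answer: 1/6561 ≈ 0.00015242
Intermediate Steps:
s = -1 (s = -3 + 2 = -1)
a = 3 (a = 2 - 1*(-1) = 2 + 1 = 3)
(a/(-27))**4 = (3/(-27))**4 = (3*(-1/27))**4 = (-1/9)**4 = 1/6561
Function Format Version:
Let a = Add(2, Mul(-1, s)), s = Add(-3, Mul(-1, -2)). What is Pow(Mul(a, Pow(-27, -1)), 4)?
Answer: Rational(1, 6561) ≈ 0.00015242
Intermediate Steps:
s = -1 (s = Add(-3, 2) = -1)
a = 3 (a = Add(2, Mul(-1, -1)) = Add(2, 1) = 3)
Pow(Mul(a, Pow(-27, -1)), 4) = Pow(Mul(3, Pow(-27, -1)), 4) = Pow(Mul(3, Rational(-1, 27)), 4) = Pow(Rational(-1, 9), 4) = Rational(1, 6561)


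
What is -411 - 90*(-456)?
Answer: 40629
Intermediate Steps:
-411 - 90*(-456) = -411 + 41040 = 40629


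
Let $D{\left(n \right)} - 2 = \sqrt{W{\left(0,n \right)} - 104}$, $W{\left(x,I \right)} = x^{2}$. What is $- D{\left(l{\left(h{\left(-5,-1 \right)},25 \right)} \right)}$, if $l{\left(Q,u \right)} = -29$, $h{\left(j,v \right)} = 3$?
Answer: $-2 - 2 i \sqrt{26} \approx -2.0 - 10.198 i$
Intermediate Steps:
$D{\left(n \right)} = 2 + 2 i \sqrt{26}$ ($D{\left(n \right)} = 2 + \sqrt{0^{2} - 104} = 2 + \sqrt{0 - 104} = 2 + \sqrt{-104} = 2 + 2 i \sqrt{26}$)
$- D{\left(l{\left(h{\left(-5,-1 \right)},25 \right)} \right)} = - (2 + 2 i \sqrt{26}) = -2 - 2 i \sqrt{26}$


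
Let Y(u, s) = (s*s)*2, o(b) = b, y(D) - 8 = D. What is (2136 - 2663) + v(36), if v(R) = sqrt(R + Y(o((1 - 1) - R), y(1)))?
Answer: -527 + 3*sqrt(22) ≈ -512.93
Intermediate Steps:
y(D) = 8 + D
Y(u, s) = 2*s**2 (Y(u, s) = s**2*2 = 2*s**2)
v(R) = sqrt(162 + R) (v(R) = sqrt(R + 2*(8 + 1)**2) = sqrt(R + 2*9**2) = sqrt(R + 2*81) = sqrt(R + 162) = sqrt(162 + R))
(2136 - 2663) + v(36) = (2136 - 2663) + sqrt(162 + 36) = -527 + sqrt(198) = -527 + 3*sqrt(22)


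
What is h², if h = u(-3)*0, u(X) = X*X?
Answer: 0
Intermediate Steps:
u(X) = X²
h = 0 (h = (-3)²*0 = 9*0 = 0)
h² = 0² = 0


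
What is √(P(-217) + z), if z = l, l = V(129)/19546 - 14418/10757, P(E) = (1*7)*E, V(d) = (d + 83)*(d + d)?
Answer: I*√16771768474603935157/105128161 ≈ 38.956*I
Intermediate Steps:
V(d) = 2*d*(83 + d) (V(d) = (83 + d)*(2*d) = 2*d*(83 + d))
P(E) = 7*E
l = 153275322/105128161 (l = (2*129*(83 + 129))/19546 - 14418/10757 = (2*129*212)*(1/19546) - 14418*1/10757 = 54696*(1/19546) - 14418/10757 = 27348/9773 - 14418/10757 = 153275322/105128161 ≈ 1.4580)
z = 153275322/105128161 ≈ 1.4580
√(P(-217) + z) = √(7*(-217) + 153275322/105128161) = √(-1519 + 153275322/105128161) = √(-159536401237/105128161) = I*√16771768474603935157/105128161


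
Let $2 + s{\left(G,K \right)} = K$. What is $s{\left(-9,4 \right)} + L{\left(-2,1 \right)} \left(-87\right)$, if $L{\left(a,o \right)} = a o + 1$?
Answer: $89$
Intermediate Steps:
$s{\left(G,K \right)} = -2 + K$
$L{\left(a,o \right)} = 1 + a o$
$s{\left(-9,4 \right)} + L{\left(-2,1 \right)} \left(-87\right) = \left(-2 + 4\right) + \left(1 - 2\right) \left(-87\right) = 2 + \left(1 - 2\right) \left(-87\right) = 2 - -87 = 2 + 87 = 89$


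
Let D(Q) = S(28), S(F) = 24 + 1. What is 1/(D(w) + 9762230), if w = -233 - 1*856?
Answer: 1/9762255 ≈ 1.0244e-7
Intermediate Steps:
S(F) = 25
w = -1089 (w = -233 - 856 = -1089)
D(Q) = 25
1/(D(w) + 9762230) = 1/(25 + 9762230) = 1/9762255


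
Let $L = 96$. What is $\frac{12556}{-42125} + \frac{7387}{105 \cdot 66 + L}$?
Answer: $\frac{222958919}{295970250} \approx 0.75331$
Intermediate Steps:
$\frac{12556}{-42125} + \frac{7387}{105 \cdot 66 + L} = \frac{12556}{-42125} + \frac{7387}{105 \cdot 66 + 96} = 12556 \left(- \frac{1}{42125}\right) + \frac{7387}{6930 + 96} = - \frac{12556}{42125} + \frac{7387}{7026} = \frac{222958919}{295970250}$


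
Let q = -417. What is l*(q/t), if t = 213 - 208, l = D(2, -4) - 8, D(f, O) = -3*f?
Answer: 5838/5 ≈ 1167.6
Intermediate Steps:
l = -14 (l = -3*2 - 8 = -6 - 8 = -14)
t = 5
l*(q/t) = -(-5838)/5 = -14*(-417/5) = 5838/5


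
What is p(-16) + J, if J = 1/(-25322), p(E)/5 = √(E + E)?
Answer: -1/25322 + 20*I*√2 ≈ -3.9491e-5 + 28.284*I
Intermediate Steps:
p(E) = 5*√2*√E (p(E) = 5*√(E + E) = 5*√(2*E) = 5*(√2*√E) = 5*√2*√E)
J = -1/25322 ≈ -3.9491e-5
p(-16) + J = 5*√2*√(-16) - 1/25322 = 5*√2*(4*I) - 1/25322 = 20*I*√2 - 1/25322 = -1/25322 + 20*I*√2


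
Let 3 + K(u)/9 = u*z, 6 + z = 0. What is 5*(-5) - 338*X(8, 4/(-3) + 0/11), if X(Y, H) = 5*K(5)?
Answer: 501905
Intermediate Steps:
z = -6 (z = -6 + 0 = -6)
K(u) = -27 - 54*u (K(u) = -27 + 9*(u*(-6)) = -27 + 9*(-6*u) = -27 - 54*u)
X(Y, H) = -1485 (X(Y, H) = 5*(-27 - 54*5) = 5*(-27 - 270) = 5*(-297) = -1485)
5*(-5) - 338*X(8, 4/(-3) + 0/11) = 5*(-5) - 338*(-1485) = -25 + 501930 = 501905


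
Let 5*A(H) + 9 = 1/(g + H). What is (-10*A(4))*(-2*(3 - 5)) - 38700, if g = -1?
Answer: -115892/3 ≈ -38631.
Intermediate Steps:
A(H) = -9/5 + 1/(5*(-1 + H))
(-10*A(4))*(-2*(3 - 5)) - 38700 = (-2*(10 - 9*4)/(-1 + 4))*(-2*(3 - 5)) - 38700 = (-2*(10 - 36)/3)*(-2*(-2)) - 38700 = -2*(-26)/3*4 - 38700 = -10*(-26/15)*4 - 38700 = (52/3)*4 - 38700 = 208/3 - 38700 = -115892/3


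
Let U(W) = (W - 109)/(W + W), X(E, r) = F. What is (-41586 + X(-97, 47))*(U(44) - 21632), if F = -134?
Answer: 9927696415/11 ≈ 9.0252e+8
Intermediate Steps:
X(E, r) = -134
U(W) = (-109 + W)/(2*W) (U(W) = (-109 + W)/((2*W)) = (-109 + W)*(1/(2*W)) = (-109 + W)/(2*W))
(-41586 + X(-97, 47))*(U(44) - 21632) = (-41586 - 134)*((1/2)*(-109 + 44)/44 - 21632) = -41720*((1/2)*(1/44)*(-65) - 21632) = -41720*(-65/88 - 21632) = -41720*(-1903681/88) = 9927696415/11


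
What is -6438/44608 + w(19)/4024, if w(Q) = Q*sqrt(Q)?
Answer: -3219/22304 + 19*sqrt(19)/4024 ≈ -0.12374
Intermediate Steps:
w(Q) = Q**(3/2)
-6438/44608 + w(19)/4024 = -6438/44608 + 19**(3/2)/4024 = -6438*1/44608 + (19*sqrt(19))*(1/4024) = -3219/22304 + 19*sqrt(19)/4024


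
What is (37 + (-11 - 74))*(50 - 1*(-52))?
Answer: -4896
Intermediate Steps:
(37 + (-11 - 74))*(50 - 1*(-52)) = (37 - 85)*(50 + 52) = -48*102 = -4896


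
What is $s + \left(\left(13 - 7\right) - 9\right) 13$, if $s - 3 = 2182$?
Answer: $2146$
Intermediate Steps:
$s = 2185$ ($s = 3 + 2182 = 2185$)
$s + \left(\left(13 - 7\right) - 9\right) 13 = 2185 + \left(\left(13 - 7\right) - 9\right) 13 = 2185 + \left(6 - 9\right) 13 = 2185 - 39 = 2146$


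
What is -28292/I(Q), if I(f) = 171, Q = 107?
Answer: -28292/171 ≈ -165.45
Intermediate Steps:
-28292/I(Q) = -28292/171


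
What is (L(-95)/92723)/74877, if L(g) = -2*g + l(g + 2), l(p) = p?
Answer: 97/6942820071 ≈ 1.3971e-8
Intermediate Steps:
L(g) = 2 - g (L(g) = -2*g + (g + 2) = -2*g + (2 + g) = 2 - g)
(L(-95)/92723)/74877 = ((2 - 1*(-95))/92723)/74877 = ((2 + 95)*(1/92723))*(1/74877) = (97*(1/92723))*(1/74877) = (97/92723)*(1/74877) = 97/6942820071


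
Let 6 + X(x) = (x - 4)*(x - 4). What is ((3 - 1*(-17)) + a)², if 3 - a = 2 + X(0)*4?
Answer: 361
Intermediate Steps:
X(x) = -6 + (-4 + x)² (X(x) = -6 + (x - 4)*(x - 4) = -6 + (-4 + x)*(-4 + x) = -6 + (-4 + x)²)
a = -39 (a = 3 - (2 + (-6 + (-4 + 0)²)*4) = 3 - (2 + (-6 + (-4)²)*4) = 3 - (2 + (-6 + 16)*4) = 3 - (2 + 10*4) = 3 - (2 + 40) = 3 - 1*42 = 3 - 42 = -39)
((3 - 1*(-17)) + a)² = ((3 - 1*(-17)) - 39)² = ((3 + 17) - 39)² = (20 - 39)² = (-19)² = 361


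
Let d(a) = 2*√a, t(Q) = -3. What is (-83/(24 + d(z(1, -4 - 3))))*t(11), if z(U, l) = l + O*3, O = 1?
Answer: 747/74 - 249*I/148 ≈ 10.095 - 1.6824*I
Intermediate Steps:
z(U, l) = 3 + l (z(U, l) = l + 1*3 = l + 3 = 3 + l)
(-83/(24 + d(z(1, -4 - 3))))*t(11) = (-83/(24 + 2*√(3 + (-4 - 3))))*(-3) = (-83/(24 + 2*√(3 - 7)))*(-3) = (-83/(24 + 2*√(-4)))*(-3) = (-83/(24 + 2*(2*I)))*(-3) = (-83/(24 + 4*I))*(-3) = (((24 - 4*I)/592)*(-83))*(-3) = -83*(24 - 4*I)/592*(-3) = 249*(24 - 4*I)/592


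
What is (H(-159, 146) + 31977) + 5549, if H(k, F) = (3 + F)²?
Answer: 59727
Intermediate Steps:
(H(-159, 146) + 31977) + 5549 = ((3 + 146)² + 31977) + 5549 = (149² + 31977) + 5549 = (22201 + 31977) + 5549 = 54178 + 5549 = 59727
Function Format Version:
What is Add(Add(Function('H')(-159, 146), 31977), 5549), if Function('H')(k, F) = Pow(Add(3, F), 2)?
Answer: 59727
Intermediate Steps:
Add(Add(Function('H')(-159, 146), 31977), 5549) = Add(Add(Pow(Add(3, 146), 2), 31977), 5549) = Add(Add(Pow(149, 2), 31977), 5549) = Add(Add(22201, 31977), 5549) = Add(54178, 5549) = 59727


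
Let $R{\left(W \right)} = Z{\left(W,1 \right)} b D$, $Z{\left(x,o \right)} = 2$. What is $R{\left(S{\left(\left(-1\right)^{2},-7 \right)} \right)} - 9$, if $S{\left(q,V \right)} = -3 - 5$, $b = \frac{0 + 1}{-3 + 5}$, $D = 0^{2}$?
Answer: $-9$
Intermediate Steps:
$D = 0$
$b = \frac{1}{2}$ ($b = 1 \cdot \frac{1}{2} = \frac{1}{2} \approx 0.5$)
$S{\left(q,V \right)} = -8$ ($S{\left(q,V \right)} = -3 - 5 = -8$)
$R{\left(W \right)} = 0$ ($R{\left(W \right)} = 2 \cdot \frac{1}{2} \cdot 0 = 1 \cdot 0 = 0$)
$R{\left(S{\left(\left(-1\right)^{2},-7 \right)} \right)} - 9 = 0 - 9 = -9$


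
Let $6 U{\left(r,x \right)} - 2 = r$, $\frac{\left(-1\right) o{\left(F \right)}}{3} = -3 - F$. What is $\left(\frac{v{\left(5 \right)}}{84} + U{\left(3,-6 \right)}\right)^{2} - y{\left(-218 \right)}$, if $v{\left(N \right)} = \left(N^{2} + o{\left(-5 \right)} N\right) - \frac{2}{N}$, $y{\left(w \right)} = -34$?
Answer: $\frac{6101929}{176400} \approx 34.591$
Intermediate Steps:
$o{\left(F \right)} = 9 + 3 F$ ($o{\left(F \right)} = - 3 \left(-3 - F\right) = 9 + 3 F$)
$v{\left(N \right)} = N^{2} - 6 N - \frac{2}{N}$ ($v{\left(N \right)} = \left(N^{2} + \left(9 + 3 \left(-5\right)\right) N\right) - \frac{2}{N} = \left(N^{2} + \left(9 - 15\right) N\right) - \frac{2}{N} = \left(N^{2} - 6 N\right) - \frac{2}{N} = N^{2} - 6 N - \frac{2}{N}$)
$U{\left(r,x \right)} = \frac{1}{3} + \frac{r}{6}$
$\left(\frac{v{\left(5 \right)}}{84} + U{\left(3,-6 \right)}\right)^{2} - y{\left(-218 \right)} = \left(\frac{\frac{1}{5} \left(-2 + 5^{2} \left(-6 + 5\right)\right)}{84} + \left(\frac{1}{3} + \frac{1}{6} \cdot 3\right)\right)^{2} - -34 = \left(\frac{-2 + 25 \left(-1\right)}{5} \cdot \frac{1}{84} + \left(\frac{1}{3} + \frac{1}{2}\right)\right)^{2} + 34 = \left(\frac{-2 - 25}{5} \cdot \frac{1}{84} + \frac{5}{6}\right)^{2} + 34 = \left(\frac{1}{5} \left(-27\right) \frac{1}{84} + \frac{5}{6}\right)^{2} + 34 = \left(\left(- \frac{27}{5}\right) \frac{1}{84} + \frac{5}{6}\right)^{2} + 34 = \left(- \frac{9}{140} + \frac{5}{6}\right)^{2} + 34 = \left(\frac{323}{420}\right)^{2} + 34 = \frac{104329}{176400} + 34 = \frac{6101929}{176400}$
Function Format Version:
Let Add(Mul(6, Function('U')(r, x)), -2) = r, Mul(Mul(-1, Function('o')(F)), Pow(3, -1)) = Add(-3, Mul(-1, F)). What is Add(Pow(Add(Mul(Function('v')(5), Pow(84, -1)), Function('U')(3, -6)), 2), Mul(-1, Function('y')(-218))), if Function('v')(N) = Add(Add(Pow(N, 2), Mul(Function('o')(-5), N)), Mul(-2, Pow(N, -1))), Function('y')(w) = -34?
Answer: Rational(6101929, 176400) ≈ 34.591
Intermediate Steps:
Function('o')(F) = Add(9, Mul(3, F)) (Function('o')(F) = Mul(-3, Add(-3, Mul(-1, F))) = Add(9, Mul(3, F)))
Function('v')(N) = Add(Pow(N, 2), Mul(-6, N), Mul(-2, Pow(N, -1))) (Function('v')(N) = Add(Add(Pow(N, 2), Mul(Add(9, Mul(3, -5)), N)), Mul(-2, Pow(N, -1))) = Add(Add(Pow(N, 2), Mul(Add(9, -15), N)), Mul(-2, Pow(N, -1))) = Add(Add(Pow(N, 2), Mul(-6, N)), Mul(-2, Pow(N, -1))) = Add(Pow(N, 2), Mul(-6, N), Mul(-2, Pow(N, -1))))
Function('U')(r, x) = Add(Rational(1, 3), Mul(Rational(1, 6), r))
Add(Pow(Add(Mul(Function('v')(5), Pow(84, -1)), Function('U')(3, -6)), 2), Mul(-1, Function('y')(-218))) = Add(Pow(Add(Mul(Mul(Pow(5, -1), Add(-2, Mul(Pow(5, 2), Add(-6, 5)))), Pow(84, -1)), Add(Rational(1, 3), Mul(Rational(1, 6), 3))), 2), Mul(-1, -34)) = Add(Pow(Add(Mul(Mul(Rational(1, 5), Add(-2, Mul(25, -1))), Rational(1, 84)), Add(Rational(1, 3), Rational(1, 2))), 2), 34) = Add(Pow(Add(Mul(Mul(Rational(1, 5), Add(-2, -25)), Rational(1, 84)), Rational(5, 6)), 2), 34) = Add(Pow(Add(Mul(Mul(Rational(1, 5), -27), Rational(1, 84)), Rational(5, 6)), 2), 34) = Add(Pow(Add(Mul(Rational(-27, 5), Rational(1, 84)), Rational(5, 6)), 2), 34) = Add(Pow(Add(Rational(-9, 140), Rational(5, 6)), 2), 34) = Add(Pow(Rational(323, 420), 2), 34) = Add(Rational(104329, 176400), 34) = Rational(6101929, 176400)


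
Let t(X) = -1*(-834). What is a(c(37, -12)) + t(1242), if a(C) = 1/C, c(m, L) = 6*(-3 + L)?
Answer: 75059/90 ≈ 833.99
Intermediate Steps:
c(m, L) = -18 + 6*L
t(X) = 834
a(c(37, -12)) + t(1242) = 1/(-18 + 6*(-12)) + 834 = 1/(-18 - 72) + 834 = 1/(-90) + 834 = -1/90 + 834 = 75059/90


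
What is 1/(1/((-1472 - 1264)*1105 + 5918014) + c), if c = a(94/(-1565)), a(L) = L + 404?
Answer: 4530258710/1829952415409 ≈ 0.0024756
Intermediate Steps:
a(L) = 404 + L
c = 632166/1565 (c = 404 + 94/(-1565) = 404 + 94*(-1/1565) = 404 - 94/1565 = 632166/1565 ≈ 403.94)
1/(1/((-1472 - 1264)*1105 + 5918014) + c) = 1/(1/((-1472 - 1264)*1105 + 5918014) + 632166/1565) = 1/(1/(-2736*1105 + 5918014) + 632166/1565) = 1/(1/(-3023280 + 5918014) + 632166/1565) = 1/(1/2894734 + 632166/1565) = 1/(1829952415409/4530258710) = 4530258710/1829952415409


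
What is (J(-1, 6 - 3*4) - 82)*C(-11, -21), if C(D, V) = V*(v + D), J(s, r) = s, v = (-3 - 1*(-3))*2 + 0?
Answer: -19173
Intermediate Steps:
v = 0 (v = (-3 + 3)*2 + 0 = 0*2 + 0 = 0 + 0 = 0)
C(D, V) = D*V (C(D, V) = V*(0 + D) = V*D = D*V)
(J(-1, 6 - 3*4) - 82)*C(-11, -21) = (-1 - 82)*(-11*(-21)) = -83*231 = -19173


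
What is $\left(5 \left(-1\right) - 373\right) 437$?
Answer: $-165186$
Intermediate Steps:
$\left(5 \left(-1\right) - 373\right) 437 = \left(-5 - 373\right) 437 = \left(-378\right) 437 = -165186$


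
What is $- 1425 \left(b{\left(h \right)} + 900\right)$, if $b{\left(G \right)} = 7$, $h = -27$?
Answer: $-1292475$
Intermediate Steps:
$- 1425 \left(b{\left(h \right)} + 900\right) = - 1425 \left(7 + 900\right) = \left(-1425\right) 907 = -1292475$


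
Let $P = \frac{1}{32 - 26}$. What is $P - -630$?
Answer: $\frac{3781}{6} \approx 630.17$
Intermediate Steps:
$P = \frac{1}{6} \approx 0.16667$
$P - -630 = \frac{1}{6} - -630 = \frac{1}{6} + 630 = \frac{3781}{6}$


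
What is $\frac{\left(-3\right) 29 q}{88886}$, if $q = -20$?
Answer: $\frac{870}{44443} \approx 0.019576$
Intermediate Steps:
$\frac{\left(-3\right) 29 q}{88886} = \frac{\left(-3\right) 29 \left(-20\right)}{88886} = \left(-87\right) \left(-20\right) \frac{1}{88886} = 1740 \cdot \frac{1}{88886} = \frac{870}{44443}$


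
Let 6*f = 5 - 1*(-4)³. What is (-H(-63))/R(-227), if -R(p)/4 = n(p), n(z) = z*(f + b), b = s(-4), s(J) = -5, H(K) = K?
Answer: 63/5902 ≈ 0.010674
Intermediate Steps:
b = -5
f = 23/2 (f = (5 - 1*(-4)³)/6 = (5 - 1*(-64))/6 = (5 + 64)/6 = (⅙)*69 = 23/2 ≈ 11.500)
n(z) = 13*z/2 (n(z) = z*(23/2 - 5) = z*(13/2) = 13*z/2)
R(p) = -26*p
(-H(-63))/R(-227) = (-1*(-63))/((-26*(-227))) = 63/5902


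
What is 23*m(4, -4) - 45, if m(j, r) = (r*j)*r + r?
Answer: 1335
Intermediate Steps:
m(j, r) = r + j*r² (m(j, r) = (j*r)*r + r = j*r² + r = r + j*r²)
23*m(4, -4) - 45 = 23*(-4*(1 + 4*(-4))) - 45 = 23*(-4*(1 - 16)) - 45 = 23*(-4*(-15)) - 45 = 23*60 - 45 = 1380 - 45 = 1335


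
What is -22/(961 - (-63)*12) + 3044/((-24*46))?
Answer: -1312709/473892 ≈ -2.7701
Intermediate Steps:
-22/(961 - (-63)*12) + 3044/((-24*46)) = -22/(961 - 1*(-756)) + 3044/(-1104) = -22/(961 + 756) + 3044*(-1/1104) = -22/1717 - 761/276 = -1312709/473892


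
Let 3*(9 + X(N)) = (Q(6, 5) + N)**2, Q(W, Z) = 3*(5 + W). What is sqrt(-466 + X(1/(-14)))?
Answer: I*sqrt(200337)/42 ≈ 10.657*I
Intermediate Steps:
Q(W, Z) = 15 + 3*W
X(N) = -9 + (33 + N)**2/3 (X(N) = -9 + ((15 + 3*6) + N)**2/3 = -9 + ((15 + 18) + N)**2/3 = -9 + (33 + N)**2/3)
sqrt(-466 + X(1/(-14))) = sqrt(-466 + (-9 + (33 + 1/(-14))**2/3)) = sqrt(-466 + (-9 + (33 - 1/14)**2/3)) = sqrt(-466 + (-9 + (461/14)**2/3)) = sqrt(-466 + (-9 + (1/3)*(212521/196))) = sqrt(-466 + (-9 + 212521/588)) = sqrt(-466 + 207229/588) = sqrt(-66779/588) = I*sqrt(200337)/42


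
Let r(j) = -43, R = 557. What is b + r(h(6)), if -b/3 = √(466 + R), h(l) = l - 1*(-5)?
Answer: -43 - 3*√1023 ≈ -138.95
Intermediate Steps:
h(l) = 5 + l (h(l) = l + 5 = 5 + l)
b = -3*√1023 (b = -3*√(466 + 557) = -3*√1023 ≈ -95.953)
b + r(h(6)) = -3*√1023 - 43 = -43 - 3*√1023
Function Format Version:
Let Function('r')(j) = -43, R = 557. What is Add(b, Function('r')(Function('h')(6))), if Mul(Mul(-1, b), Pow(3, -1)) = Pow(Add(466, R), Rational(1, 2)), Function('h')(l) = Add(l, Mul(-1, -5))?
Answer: Add(-43, Mul(-3, Pow(1023, Rational(1, 2)))) ≈ -138.95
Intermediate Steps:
Function('h')(l) = Add(5, l) (Function('h')(l) = Add(l, 5) = Add(5, l))
b = Mul(-3, Pow(1023, Rational(1, 2))) (b = Mul(-3, Pow(Add(466, 557), Rational(1, 2))) = Mul(-3, Pow(1023, Rational(1, 2))) ≈ -95.953)
Add(b, Function('r')(Function('h')(6))) = Add(Mul(-3, Pow(1023, Rational(1, 2))), -43) = Add(-43, Mul(-3, Pow(1023, Rational(1, 2))))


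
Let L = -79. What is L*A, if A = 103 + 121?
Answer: -17696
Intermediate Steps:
A = 224
L*A = -79*224 = -17696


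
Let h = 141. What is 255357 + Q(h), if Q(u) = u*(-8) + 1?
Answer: 254230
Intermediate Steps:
Q(u) = 1 - 8*u (Q(u) = -8*u + 1 = 1 - 8*u)
255357 + Q(h) = 255357 + (1 - 8*141) = 255357 + (1 - 1128) = 255357 - 1127 = 254230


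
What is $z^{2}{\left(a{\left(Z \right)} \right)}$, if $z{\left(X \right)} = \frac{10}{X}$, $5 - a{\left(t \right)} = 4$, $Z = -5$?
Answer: $100$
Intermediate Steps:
$a{\left(t \right)} = 1$ ($a{\left(t \right)} = 5 - 4 = 1$)
$z^{2}{\left(a{\left(Z \right)} \right)} = \left(\frac{10}{1}\right)^{2} = \left(10 \cdot 1\right)^{2} = 10^{2} = 100$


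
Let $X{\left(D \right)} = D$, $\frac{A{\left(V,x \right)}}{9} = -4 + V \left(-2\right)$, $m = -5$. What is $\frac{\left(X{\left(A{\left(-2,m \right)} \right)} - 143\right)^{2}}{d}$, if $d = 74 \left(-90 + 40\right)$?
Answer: $- \frac{20449}{3700} \approx -5.5268$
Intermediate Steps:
$A{\left(V,x \right)} = -36 - 18 V$ ($A{\left(V,x \right)} = 9 \left(-4 + V \left(-2\right)\right) = 9 \left(-4 - 2 V\right) = -36 - 18 V$)
$d = -3700$ ($d = 74 \left(-50\right) = -3700$)
$\frac{\left(X{\left(A{\left(-2,m \right)} \right)} - 143\right)^{2}}{d} = \frac{\left(\left(-36 - -36\right) - 143\right)^{2}}{-3700} = \left(\left(-36 + 36\right) - 143\right)^{2} \left(- \frac{1}{3700}\right) = \left(0 - 143\right)^{2} \left(- \frac{1}{3700}\right) = \left(-143\right)^{2} \left(- \frac{1}{3700}\right) = 20449 \left(- \frac{1}{3700}\right) = - \frac{20449}{3700}$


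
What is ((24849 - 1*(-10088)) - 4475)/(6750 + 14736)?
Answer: 5077/3581 ≈ 1.4178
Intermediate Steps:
((24849 - 1*(-10088)) - 4475)/(6750 + 14736) = ((24849 + 10088) - 4475)/21486 = (34937 - 4475)*(1/21486) = 30462*(1/21486) = 5077/3581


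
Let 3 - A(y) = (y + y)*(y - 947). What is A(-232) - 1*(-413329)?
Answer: -133724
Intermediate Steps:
A(y) = 3 - 2*y*(-947 + y) (A(y) = 3 - (y + y)*(y - 947) = 3 - 2*y*(-947 + y))
A(-232) - 1*(-413329) = (3 - 2*(-232)² + 1894*(-232)) - 1*(-413329) = (3 - 2*53824 - 439408) + 413329 = (3 - 107648 - 439408) + 413329 = -547053 + 413329 = -133724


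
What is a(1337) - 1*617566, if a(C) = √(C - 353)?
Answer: -617566 + 2*√246 ≈ -6.1754e+5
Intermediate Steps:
a(C) = √(-353 + C)
a(1337) - 1*617566 = √(-353 + 1337) - 1*617566 = √984 - 617566 = 2*√246 - 617566 = -617566 + 2*√246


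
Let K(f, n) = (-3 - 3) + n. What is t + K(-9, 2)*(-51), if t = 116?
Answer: 320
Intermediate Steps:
K(f, n) = -6 + n
t + K(-9, 2)*(-51) = 116 + (-6 + 2)*(-51) = 116 - 4*(-51) = 116 + 204 = 320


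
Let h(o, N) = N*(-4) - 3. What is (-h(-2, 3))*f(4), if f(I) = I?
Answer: 60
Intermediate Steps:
h(o, N) = -3 - 4*N (h(o, N) = -4*N - 3 = -3 - 4*N)
(-h(-2, 3))*f(4) = -(-3 - 4*3)*4 = -(-3 - 12)*4 = -1*(-15)*4 = 15*4 = 60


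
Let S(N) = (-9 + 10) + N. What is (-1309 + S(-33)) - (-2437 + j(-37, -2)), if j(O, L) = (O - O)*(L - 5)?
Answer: 1096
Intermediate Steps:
j(O, L) = 0 (j(O, L) = 0*(-5 + L) = 0)
S(N) = 1 + N
(-1309 + S(-33)) - (-2437 + j(-37, -2)) = (-1309 + (1 - 33)) - (-2437 + 0) = (-1309 - 32) - 1*(-2437) = -1341 + 2437 = 1096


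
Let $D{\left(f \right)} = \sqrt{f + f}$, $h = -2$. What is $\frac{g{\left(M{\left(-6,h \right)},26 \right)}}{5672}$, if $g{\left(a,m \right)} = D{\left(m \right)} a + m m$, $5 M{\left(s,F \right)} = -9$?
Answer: $\frac{169}{1418} - \frac{9 \sqrt{13}}{14180} \approx 0.11689$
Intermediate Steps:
$D{\left(f \right)} = \sqrt{2} \sqrt{f}$ ($D{\left(f \right)} = \sqrt{2 f} = \sqrt{2} \sqrt{f}$)
$M{\left(s,F \right)} = - \frac{9}{5}$ ($M{\left(s,F \right)} = \frac{1}{5} \left(-9\right) = - \frac{9}{5}$)
$g{\left(a,m \right)} = m^{2} + a \sqrt{2} \sqrt{m}$ ($g{\left(a,m \right)} = \sqrt{2} \sqrt{m} a + m m = a \sqrt{2} \sqrt{m} + m^{2} = m^{2} + a \sqrt{2} \sqrt{m}$)
$\frac{g{\left(M{\left(-6,h \right)},26 \right)}}{5672} = \frac{26^{2} - \frac{9 \sqrt{2} \sqrt{26}}{5}}{5672} = \left(676 - \frac{18 \sqrt{13}}{5}\right) \frac{1}{5672} = \frac{169}{1418} - \frac{9 \sqrt{13}}{14180}$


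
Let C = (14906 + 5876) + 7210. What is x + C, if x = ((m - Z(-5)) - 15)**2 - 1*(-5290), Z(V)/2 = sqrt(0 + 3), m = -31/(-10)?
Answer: 3343561/100 + 238*sqrt(3)/5 ≈ 33518.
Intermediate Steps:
C = 27992 (C = 20782 + 7210 = 27992)
m = 31/10 (m = -31*(-1/10) = 31/10 ≈ 3.1000)
Z(V) = 2*sqrt(3) (Z(V) = 2*sqrt(0 + 3) = 2*sqrt(3))
x = 5290 + (-119/10 - 2*sqrt(3))**2 (x = ((31/10 - 2*sqrt(3)) - 15)**2 - 1*(-5290) = ((31/10 - 2*sqrt(3)) - 15)**2 + 5290 = (-119/10 - 2*sqrt(3))**2 + 5290 = 5290 + (-119/10 - 2*sqrt(3))**2 ≈ 5526.1)
x + C = (544361/100 + 238*sqrt(3)/5) + 27992 = 3343561/100 + 238*sqrt(3)/5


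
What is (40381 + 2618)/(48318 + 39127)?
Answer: 42999/87445 ≈ 0.49173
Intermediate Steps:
(40381 + 2618)/(48318 + 39127) = 42999/87445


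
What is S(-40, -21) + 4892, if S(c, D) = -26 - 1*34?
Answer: 4832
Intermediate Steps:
S(c, D) = -60 (S(c, D) = -26 - 34 = -60)
S(-40, -21) + 4892 = -60 + 4892 = 4832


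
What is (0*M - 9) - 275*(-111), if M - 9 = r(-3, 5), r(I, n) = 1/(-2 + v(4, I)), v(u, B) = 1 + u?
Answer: 30516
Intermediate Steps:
r(I, n) = ⅓ (r(I, n) = 1/(-2 + (1 + 4)) = 1/(-2 + 5) = 1/3 = ⅓)
M = 28/3 (M = 9 + ⅓ = 28/3 ≈ 9.3333)
(0*M - 9) - 275*(-111) = (0*(28/3) - 9) - 275*(-111) = (0 - 9) + 30525 = -9 + 30525 = 30516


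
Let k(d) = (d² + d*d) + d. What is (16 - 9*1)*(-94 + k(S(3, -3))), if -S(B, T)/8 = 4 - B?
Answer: 182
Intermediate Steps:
S(B, T) = -32 + 8*B (S(B, T) = -8*(4 - B) = -32 + 8*B)
k(d) = d + 2*d² (k(d) = (d² + d²) + d = 2*d² + d = d + 2*d²)
(16 - 9*1)*(-94 + k(S(3, -3))) = (16 - 9*1)*(-94 + (-32 + 8*3)*(1 + 2*(-32 + 8*3))) = (16 - 9)*(-94 + (-32 + 24)*(1 + 2*(-32 + 24))) = 7*(-94 - 8*(1 + 2*(-8))) = 7*(-94 - 8*(1 - 16)) = 7*(-94 - 8*(-15)) = 7*(-94 + 120) = 7*26 = 182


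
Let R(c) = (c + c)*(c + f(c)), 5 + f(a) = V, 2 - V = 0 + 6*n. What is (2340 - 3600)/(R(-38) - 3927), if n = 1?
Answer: 252/71 ≈ 3.5493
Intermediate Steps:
V = -4 (V = 2 - (0 + 6*1) = 2 - (0 + 6) = 2 - 1*6 = 2 - 6 = -4)
f(a) = -9 (f(a) = -5 - 4 = -9)
R(c) = 2*c*(-9 + c) (R(c) = (c + c)*(c - 9) = (2*c)*(-9 + c) = 2*c*(-9 + c))
(2340 - 3600)/(R(-38) - 3927) = (2340 - 3600)/(2*(-38)*(-9 - 38) - 3927) = -1260/(2*(-38)*(-47) - 3927) = -1260/(3572 - 3927) = -1260/(-355) = -1260*(-1/355) = 252/71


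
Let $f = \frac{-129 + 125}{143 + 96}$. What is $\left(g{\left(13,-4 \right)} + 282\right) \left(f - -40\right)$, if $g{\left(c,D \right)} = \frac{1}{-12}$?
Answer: $\frac{8081987}{717} \approx 11272.0$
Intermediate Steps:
$f = - \frac{4}{239} \approx -0.016736$
$g{\left(c,D \right)} = - \frac{1}{12}$
$\left(g{\left(13,-4 \right)} + 282\right) \left(f - -40\right) = \left(- \frac{1}{12} + 282\right) \left(- \frac{4}{239} - -40\right) = \frac{3383 \left(- \frac{4}{239} + \left(-156 + 196\right)\right)}{12} = \frac{3383 \left(- \frac{4}{239} + 40\right)}{12} = \frac{3383}{12} \cdot \frac{9556}{239} = \frac{8081987}{717}$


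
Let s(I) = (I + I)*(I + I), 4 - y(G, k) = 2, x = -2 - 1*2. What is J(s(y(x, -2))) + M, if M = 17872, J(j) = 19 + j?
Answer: 17907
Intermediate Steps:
x = -4 (x = -2 - 2 = -4)
y(G, k) = 2 (y(G, k) = 4 - 1*2 = 4 - 2 = 2)
s(I) = 4*I² (s(I) = (2*I)*(2*I) = 4*I²)
J(s(y(x, -2))) + M = (19 + 4*2²) + 17872 = (19 + 4*4) + 17872 = (19 + 16) + 17872 = 35 + 17872 = 17907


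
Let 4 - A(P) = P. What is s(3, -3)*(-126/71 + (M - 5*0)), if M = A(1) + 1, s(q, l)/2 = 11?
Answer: 3476/71 ≈ 48.958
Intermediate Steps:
s(q, l) = 22 (s(q, l) = 2*11 = 22)
A(P) = 4 - P
M = 4 (M = (4 - 1*1) + 1 = (4 - 1) + 1 = 3 + 1 = 4)
s(3, -3)*(-126/71 + (M - 5*0)) = 22*(-126/71 + (4 - 5*0)) = 22*(-126*1/71 + (4 + 0)) = 22*(-126/71 + 4) = 22*(158/71) = 3476/71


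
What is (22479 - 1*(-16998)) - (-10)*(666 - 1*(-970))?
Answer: 55837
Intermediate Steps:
(22479 - 1*(-16998)) - (-10)*(666 - 1*(-970)) = (22479 + 16998) - (-10)*(666 + 970) = 39477 - (-10)*1636 = 39477 - 1*(-16360) = 39477 + 16360 = 55837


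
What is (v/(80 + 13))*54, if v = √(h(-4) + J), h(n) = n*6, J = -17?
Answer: 18*I*√41/31 ≈ 3.7179*I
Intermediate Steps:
h(n) = 6*n
v = I*√41 (v = √(6*(-4) - 17) = √(-24 - 17) = √(-41) = I*√41 ≈ 6.4031*I)
(v/(80 + 13))*54 = ((I*√41)/(80 + 13))*54 = ((I*√41)/93)*54 = (I*√41/93)*54 = 18*I*√41/31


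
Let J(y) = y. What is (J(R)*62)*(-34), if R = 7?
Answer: -14756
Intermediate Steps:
(J(R)*62)*(-34) = (7*62)*(-34) = 434*(-34) = -14756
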